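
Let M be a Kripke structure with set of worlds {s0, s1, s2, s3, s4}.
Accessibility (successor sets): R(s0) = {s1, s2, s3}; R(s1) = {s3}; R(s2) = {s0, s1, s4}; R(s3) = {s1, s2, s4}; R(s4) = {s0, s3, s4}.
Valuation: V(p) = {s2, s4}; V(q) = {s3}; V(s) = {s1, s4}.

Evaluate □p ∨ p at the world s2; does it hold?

At s2: □p is false, p is true, so □p ∨ p is true.
  At s2: □p requires p at every successor {s0, s1, s4}.
    p fails at s0, so □p is false at s2.

Yes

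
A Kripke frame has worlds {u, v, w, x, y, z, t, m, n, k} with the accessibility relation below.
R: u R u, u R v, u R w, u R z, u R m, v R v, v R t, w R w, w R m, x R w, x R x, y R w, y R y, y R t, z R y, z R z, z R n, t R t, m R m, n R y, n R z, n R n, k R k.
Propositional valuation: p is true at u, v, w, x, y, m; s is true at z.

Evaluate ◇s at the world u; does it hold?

Yes

At u: ◇s requires s at some successor in {u, v, w, z, m}.
  s holds at z, so ◇s is true at u.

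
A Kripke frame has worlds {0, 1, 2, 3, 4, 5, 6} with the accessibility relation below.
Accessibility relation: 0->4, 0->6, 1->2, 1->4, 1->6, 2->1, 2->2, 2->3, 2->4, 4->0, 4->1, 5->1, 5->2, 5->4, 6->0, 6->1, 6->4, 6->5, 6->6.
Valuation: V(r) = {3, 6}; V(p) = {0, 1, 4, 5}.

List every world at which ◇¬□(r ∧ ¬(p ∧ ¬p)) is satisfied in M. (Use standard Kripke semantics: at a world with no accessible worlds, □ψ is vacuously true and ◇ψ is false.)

Let φ = ◇¬□(r ∧ ¬(p ∧ ¬p)). Evaluate φ at each world:
  0 (successors {4, 6}): φ is true.
  1 (successors {2, 4, 6}): φ is true.
  2 (successors {1, 2, 3, 4}): φ is true.
  3 (successors ∅): φ is false.
  4 (successors {0, 1}): φ is true.
  5 (successors {1, 2, 4}): φ is true.
  6 (successors {0, 1, 4, 5, 6}): φ is true.
For instance, at 5:
  At 5: ◇¬□(r ∧ ¬(p ∧ ¬p)) requires ¬□(r ∧ ¬(p ∧ ¬p)) at some successor in {1, 2, 4}.
    ¬□(r ∧ ¬(p ∧ ¬p)) holds at 1, so ◇¬□(r ∧ ¬(p ∧ ¬p)) is true at 5.
      At 1: □(r ∧ ¬(p ∧ ¬p)) is false, so ¬□(r ∧ ¬(p ∧ ¬p)) is true.
Satisfying worlds: {0, 1, 2, 4, 5, 6}

0, 1, 2, 4, 5, 6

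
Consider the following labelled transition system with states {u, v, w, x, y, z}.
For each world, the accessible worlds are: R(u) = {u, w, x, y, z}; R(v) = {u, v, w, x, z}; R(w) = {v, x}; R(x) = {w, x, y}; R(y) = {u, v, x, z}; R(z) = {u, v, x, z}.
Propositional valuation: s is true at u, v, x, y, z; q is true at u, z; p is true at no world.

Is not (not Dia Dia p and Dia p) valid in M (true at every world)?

Yes

Let φ = not (not Dia Dia p and Dia p). Evaluate φ at each world:
  u (successors {u, w, x, y, z}): φ is true.
  v (successors {u, v, w, x, z}): φ is true.
  w (successors {v, x}): φ is true.
  x (successors {w, x, y}): φ is true.
  y (successors {u, v, x, z}): φ is true.
  z (successors {u, v, x, z}): φ is true.
For instance, at y:
  At y: not Dia Dia p and Dia p is false, so not (not Dia Dia p and Dia p) is true.
    At y: not Dia Dia p is true, Dia p is false, so not Dia Dia p and Dia p is false.
      At y: Dia Dia p is false, so not Dia Dia p is true.
      At y: Dia p requires p at some successor in {u, v, x, z}.
        At u: p is false.
        At v: p is false.
        At x: p is false.
        At z: p is false.
      So Dia p is false at y.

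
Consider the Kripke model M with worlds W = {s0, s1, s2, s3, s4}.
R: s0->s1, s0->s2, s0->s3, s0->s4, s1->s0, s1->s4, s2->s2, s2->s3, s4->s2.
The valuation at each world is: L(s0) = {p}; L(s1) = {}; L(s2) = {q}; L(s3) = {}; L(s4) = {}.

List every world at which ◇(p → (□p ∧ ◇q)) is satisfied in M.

Let φ = ◇(p → (□p ∧ ◇q)). Evaluate φ at each world:
  s0 (successors {s1, s2, s3, s4}): φ is true.
  s1 (successors {s0, s4}): φ is true.
  s2 (successors {s2, s3}): φ is true.
  s3 (successors ∅): φ is false.
  s4 (successors {s2}): φ is true.
For instance, at s2:
  At s2: ◇(p → (□p ∧ ◇q)) requires p → (□p ∧ ◇q) at some successor in {s2, s3}.
    p → (□p ∧ ◇q) holds at s2, so ◇(p → (□p ∧ ◇q)) is true at s2.
      At s2: p is false, □p ∧ ◇q is false, so p → (□p ∧ ◇q) is true.
Satisfying worlds: {s0, s1, s2, s4}

s0, s1, s2, s4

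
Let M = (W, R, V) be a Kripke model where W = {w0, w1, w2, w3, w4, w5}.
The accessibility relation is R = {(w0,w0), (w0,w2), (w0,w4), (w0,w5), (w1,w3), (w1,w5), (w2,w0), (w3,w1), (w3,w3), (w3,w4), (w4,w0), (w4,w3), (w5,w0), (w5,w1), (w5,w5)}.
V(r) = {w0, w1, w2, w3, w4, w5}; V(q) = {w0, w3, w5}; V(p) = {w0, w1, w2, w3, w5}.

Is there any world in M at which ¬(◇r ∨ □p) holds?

Recall that □ψ holds at a world iff ψ holds at every accessible world, and ◇ψ holds iff ψ holds at some accessible world.
Let φ = ¬(◇r ∨ □p). Evaluate φ at each world:
  w0 (successors {w0, w2, w4, w5}): φ is false.
  w1 (successors {w3, w5}): φ is false.
  w2 (successors {w0}): φ is false.
  w3 (successors {w1, w3, w4}): φ is false.
  w4 (successors {w0, w3}): φ is false.
  w5 (successors {w0, w1, w5}): φ is false.
For instance, at w4:
  At w4: ◇r ∨ □p is true, so ¬(◇r ∨ □p) is false.
    At w4: ◇r is true, □p is true, so ◇r ∨ □p is true.
      At w4: ◇r requires r at some successor in {w0, w3}.
        r holds at w0, so ◇r is true at w4.
      At w4: □p requires p at every successor {w0, w3}.
        At w0: p is true.
        At w3: p is true.
      So □p is true at w4.

No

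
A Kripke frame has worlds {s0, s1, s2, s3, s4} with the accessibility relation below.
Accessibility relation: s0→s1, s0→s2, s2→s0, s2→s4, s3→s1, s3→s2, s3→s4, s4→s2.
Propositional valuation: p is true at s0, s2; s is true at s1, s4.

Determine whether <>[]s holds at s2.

Recall that []ψ holds at a world iff ψ holds at every accessible world, and <>ψ holds iff ψ holds at some accessible world.
At s2: <>[]s requires []s at some successor in {s0, s4}.
  At s0: []s is false.
  At s4: []s is false.
So <>[]s is false at s2.

No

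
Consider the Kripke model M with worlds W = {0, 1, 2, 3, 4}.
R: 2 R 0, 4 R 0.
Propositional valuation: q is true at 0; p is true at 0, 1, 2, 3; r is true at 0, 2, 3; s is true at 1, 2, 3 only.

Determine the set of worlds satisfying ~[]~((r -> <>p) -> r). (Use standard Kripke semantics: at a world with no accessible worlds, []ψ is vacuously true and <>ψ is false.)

Let φ = ~[]~((r -> <>p) -> r). Evaluate φ at each world:
  0 (successors ∅): φ is false.
  1 (successors ∅): φ is false.
  2 (successors {0}): φ is true.
  3 (successors ∅): φ is false.
  4 (successors {0}): φ is true.
For instance, at 2:
  At 2: []~((r -> <>p) -> r) is false, so ~[]~((r -> <>p) -> r) is true.
    At 2: []~((r -> <>p) -> r) requires ~((r -> <>p) -> r) at every successor {0}.
      ~((r -> <>p) -> r) fails at 0, so []~((r -> <>p) -> r) is false at 2.
Satisfying worlds: {2, 4}

2, 4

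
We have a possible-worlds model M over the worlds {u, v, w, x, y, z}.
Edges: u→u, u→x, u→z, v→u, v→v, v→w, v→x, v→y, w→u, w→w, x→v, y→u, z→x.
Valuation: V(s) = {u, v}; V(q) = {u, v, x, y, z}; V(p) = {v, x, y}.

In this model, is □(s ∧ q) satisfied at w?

No

At w: □(s ∧ q) requires s ∧ q at every successor {u, w}.
  s ∧ q fails at w, so □(s ∧ q) is false at w.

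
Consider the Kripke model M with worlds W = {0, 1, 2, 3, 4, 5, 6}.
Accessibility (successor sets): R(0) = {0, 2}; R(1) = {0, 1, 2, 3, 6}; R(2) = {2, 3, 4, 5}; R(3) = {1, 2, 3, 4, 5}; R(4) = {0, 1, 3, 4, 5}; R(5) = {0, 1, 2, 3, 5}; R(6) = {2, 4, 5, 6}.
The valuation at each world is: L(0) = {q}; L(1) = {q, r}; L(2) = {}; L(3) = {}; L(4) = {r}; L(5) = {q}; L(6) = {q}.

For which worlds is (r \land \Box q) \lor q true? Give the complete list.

0, 1, 5, 6

Let φ = (r \land \Box q) \lor q. Evaluate φ at each world:
  0 (successors {0, 2}): φ is true.
  1 (successors {0, 1, 2, 3, 6}): φ is true.
  2 (successors {2, 3, 4, 5}): φ is false.
  3 (successors {1, 2, 3, 4, 5}): φ is false.
  4 (successors {0, 1, 3, 4, 5}): φ is false.
  5 (successors {0, 1, 2, 3, 5}): φ is true.
  6 (successors {2, 4, 5, 6}): φ is true.
For instance, at 2:
  At 2: r \land \Box q is false, q is false, so (r \land \Box q) \lor q is false.
    At 2: r is false, \Box q is false, so r \land \Box q is false.
      At 2: \Box q requires q at every successor {2, 3, 4, 5}.
        q fails at 2, so \Box q is false at 2.
Satisfying worlds: {0, 1, 5, 6}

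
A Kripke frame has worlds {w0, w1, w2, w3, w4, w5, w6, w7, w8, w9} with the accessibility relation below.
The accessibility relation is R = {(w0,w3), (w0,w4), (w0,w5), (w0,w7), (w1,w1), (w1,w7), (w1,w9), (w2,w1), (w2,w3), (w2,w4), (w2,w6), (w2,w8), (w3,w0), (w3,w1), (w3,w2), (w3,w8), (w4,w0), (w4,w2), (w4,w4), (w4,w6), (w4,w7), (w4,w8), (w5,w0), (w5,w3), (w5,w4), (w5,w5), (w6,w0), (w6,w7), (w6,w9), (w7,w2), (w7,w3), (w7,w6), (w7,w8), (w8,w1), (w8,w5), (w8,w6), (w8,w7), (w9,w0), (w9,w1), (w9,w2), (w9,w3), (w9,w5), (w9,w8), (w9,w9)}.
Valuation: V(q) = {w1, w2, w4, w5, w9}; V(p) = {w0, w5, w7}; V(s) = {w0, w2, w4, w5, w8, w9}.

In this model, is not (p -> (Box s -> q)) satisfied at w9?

At w9: p -> (Box s -> q) is true, so not (p -> (Box s -> q)) is false.
  At w9: p is false, Box s -> q is true, so p -> (Box s -> q) is true.
    At w9: Box s is false, q is true, so Box s -> q is true.
      At w9: Box s requires s at every successor {w0, w1, w2, w3, w5, w8, w9}.
        s fails at w1, so Box s is false at w9.

No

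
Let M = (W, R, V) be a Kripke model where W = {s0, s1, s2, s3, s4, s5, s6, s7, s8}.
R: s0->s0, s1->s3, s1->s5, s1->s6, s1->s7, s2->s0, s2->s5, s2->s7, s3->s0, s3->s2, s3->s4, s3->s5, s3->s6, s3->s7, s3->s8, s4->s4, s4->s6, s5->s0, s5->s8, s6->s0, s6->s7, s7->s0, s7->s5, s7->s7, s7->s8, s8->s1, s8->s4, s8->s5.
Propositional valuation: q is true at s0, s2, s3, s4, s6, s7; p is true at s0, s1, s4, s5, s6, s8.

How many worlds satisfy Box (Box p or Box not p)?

Let φ = Box (Box p or Box not p). Evaluate φ at each world:
  s0 (successors {s0}): φ is true.
  s1 (successors {s3, s5, s6, s7}): φ is false.
  s2 (successors {s0, s5, s7}): φ is false.
  s3 (successors {s0, s2, s4, s5, s6, s7, s8}): φ is false.
  s4 (successors {s4, s6}): φ is false.
  s5 (successors {s0, s8}): φ is true.
  s6 (successors {s0, s7}): φ is false.
  s7 (successors {s0, s5, s7, s8}): φ is false.
  s8 (successors {s1, s4, s5}): φ is false.
For instance, at s5:
  At s5: Box (Box p or Box not p) requires Box p or Box not p at every successor {s0, s8}.
      At s0: Box p is true, Box not p is false, so Box p or Box not p is true.
      At s8: Box p is true, Box not p is false, so Box p or Box not p is true.
  So Box (Box p or Box not p) is true at s5.
Satisfying worlds: {s0, s5}

2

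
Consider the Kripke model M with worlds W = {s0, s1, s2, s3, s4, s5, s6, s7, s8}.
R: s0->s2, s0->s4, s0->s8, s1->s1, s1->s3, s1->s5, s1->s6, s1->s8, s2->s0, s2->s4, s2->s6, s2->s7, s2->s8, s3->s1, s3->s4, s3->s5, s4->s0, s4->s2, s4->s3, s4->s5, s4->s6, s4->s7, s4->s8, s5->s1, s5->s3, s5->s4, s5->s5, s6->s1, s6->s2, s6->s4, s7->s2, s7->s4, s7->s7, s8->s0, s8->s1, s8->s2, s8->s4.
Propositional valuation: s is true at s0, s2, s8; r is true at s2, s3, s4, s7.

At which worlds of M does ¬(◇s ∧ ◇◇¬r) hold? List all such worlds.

Let φ = ¬(◇s ∧ ◇◇¬r). Evaluate φ at each world:
  s0 (successors {s2, s4, s8}): φ is false.
  s1 (successors {s1, s3, s5, s6, s8}): φ is false.
  s2 (successors {s0, s4, s6, s7, s8}): φ is false.
  s3 (successors {s1, s4, s5}): φ is true.
  s4 (successors {s0, s2, s3, s5, s6, s7, s8}): φ is false.
  s5 (successors {s1, s3, s4, s5}): φ is true.
  s6 (successors {s1, s2, s4}): φ is false.
  s7 (successors {s2, s4, s7}): φ is false.
  s8 (successors {s0, s1, s2, s4}): φ is false.
For instance, at s5:
  At s5: ◇s ∧ ◇◇¬r is false, so ¬(◇s ∧ ◇◇¬r) is true.
    At s5: ◇s is false, ◇◇¬r is true, so ◇s ∧ ◇◇¬r is false.
      At s5: ◇s requires s at some successor in {s1, s3, s4, s5}.
        At s1: s is false.
        At s3: s is false.
        At s4: s is false.
        At s5: s is false.
      So ◇s is false at s5.
      At s5: ◇◇¬r requires ◇¬r at some successor in {s1, s3, s4, s5}.
        ◇¬r holds at s1, so ◇◇¬r is true at s5.
Satisfying worlds: {s3, s5}

s3, s5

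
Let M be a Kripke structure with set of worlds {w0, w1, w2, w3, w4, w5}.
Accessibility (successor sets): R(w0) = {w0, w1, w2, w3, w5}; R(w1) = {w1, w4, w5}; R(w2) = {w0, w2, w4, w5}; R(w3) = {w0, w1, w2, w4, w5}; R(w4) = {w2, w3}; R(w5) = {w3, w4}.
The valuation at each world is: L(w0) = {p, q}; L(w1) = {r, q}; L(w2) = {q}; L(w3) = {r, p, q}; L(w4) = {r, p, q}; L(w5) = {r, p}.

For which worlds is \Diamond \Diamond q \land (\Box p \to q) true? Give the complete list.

Let φ = \Diamond \Diamond q \land (\Box p \to q). Evaluate φ at each world:
  w0 (successors {w0, w1, w2, w3, w5}): φ is true.
  w1 (successors {w1, w4, w5}): φ is true.
  w2 (successors {w0, w2, w4, w5}): φ is true.
  w3 (successors {w0, w1, w2, w4, w5}): φ is true.
  w4 (successors {w2, w3}): φ is true.
  w5 (successors {w3, w4}): φ is false.
For instance, at w0:
  At w0: \Diamond \Diamond q is true, \Box p \to q is true, so \Diamond \Diamond q \land (\Box p \to q) is true.
    At w0: \Diamond \Diamond q requires \Diamond q at some successor in {w0, w1, w2, w3, w5}.
      \Diamond q holds at w0, so \Diamond \Diamond q is true at w0.
    At w0: \Box p is false, q is true, so \Box p \to q is true.
      At w0: \Box p requires p at every successor {w0, w1, w2, w3, w5}.
        p fails at w1, so \Box p is false at w0.
Satisfying worlds: {w0, w1, w2, w3, w4}

w0, w1, w2, w3, w4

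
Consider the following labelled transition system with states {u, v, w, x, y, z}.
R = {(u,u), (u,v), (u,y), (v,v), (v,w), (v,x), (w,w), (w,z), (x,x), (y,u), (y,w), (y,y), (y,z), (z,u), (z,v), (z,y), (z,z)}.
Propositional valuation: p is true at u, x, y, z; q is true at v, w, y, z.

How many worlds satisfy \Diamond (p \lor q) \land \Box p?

1

Recall that \Box ψ holds at a world iff ψ holds at every accessible world, and \Diamond ψ holds iff ψ holds at some accessible world.
Let φ = \Diamond (p \lor q) \land \Box p. Evaluate φ at each world:
  u (successors {u, v, y}): φ is false.
  v (successors {v, w, x}): φ is false.
  w (successors {w, z}): φ is false.
  x (successors {x}): φ is true.
  y (successors {u, w, y, z}): φ is false.
  z (successors {u, v, y, z}): φ is false.
For instance, at z:
  At z: \Diamond (p \lor q) is true, \Box p is false, so \Diamond (p \lor q) \land \Box p is false.
    At z: \Diamond (p \lor q) requires p \lor q at some successor in {u, v, y, z}.
      p \lor q holds at u, so \Diamond (p \lor q) is true at z.
    At z: \Box p requires p at every successor {u, v, y, z}.
      p fails at v, so \Box p is false at z.
Satisfying worlds: {x}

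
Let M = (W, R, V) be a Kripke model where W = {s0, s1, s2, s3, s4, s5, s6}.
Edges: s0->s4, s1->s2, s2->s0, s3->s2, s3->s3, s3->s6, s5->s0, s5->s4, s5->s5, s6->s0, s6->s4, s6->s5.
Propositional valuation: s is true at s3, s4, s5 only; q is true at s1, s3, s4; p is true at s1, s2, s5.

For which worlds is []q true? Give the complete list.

s0, s4

Let φ = []q. Evaluate φ at each world:
  s0 (successors {s4}): φ is true.
  s1 (successors {s2}): φ is false.
  s2 (successors {s0}): φ is false.
  s3 (successors {s2, s3, s6}): φ is false.
  s4 (successors ∅): φ is true.
  s5 (successors {s0, s4, s5}): φ is false.
  s6 (successors {s0, s4, s5}): φ is false.
For instance, at s1:
  At s1: []q requires q at every successor {s2}.
    q fails at s2, so []q is false at s1.
Satisfying worlds: {s0, s4}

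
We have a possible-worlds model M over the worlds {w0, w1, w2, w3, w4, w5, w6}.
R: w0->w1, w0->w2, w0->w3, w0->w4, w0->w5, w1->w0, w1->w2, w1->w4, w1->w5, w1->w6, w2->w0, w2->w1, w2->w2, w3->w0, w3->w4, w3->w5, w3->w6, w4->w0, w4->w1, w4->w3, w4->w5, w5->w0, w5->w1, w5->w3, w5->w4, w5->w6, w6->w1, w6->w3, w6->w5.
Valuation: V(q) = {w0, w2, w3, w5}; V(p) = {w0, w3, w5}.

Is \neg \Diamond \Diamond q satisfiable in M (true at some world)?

Let φ = \neg \Diamond \Diamond q. Evaluate φ at each world:
  w0 (successors {w1, w2, w3, w4, w5}): φ is false.
  w1 (successors {w0, w2, w4, w5, w6}): φ is false.
  w2 (successors {w0, w1, w2}): φ is false.
  w3 (successors {w0, w4, w5, w6}): φ is false.
  w4 (successors {w0, w1, w3, w5}): φ is false.
  w5 (successors {w0, w1, w3, w4, w6}): φ is false.
  w6 (successors {w1, w3, w5}): φ is false.
For instance, at w4:
  At w4: \Diamond \Diamond q is true, so \neg \Diamond \Diamond q is false.
    At w4: \Diamond \Diamond q requires \Diamond q at some successor in {w0, w1, w3, w5}.
      \Diamond q holds at w0, so \Diamond \Diamond q is true at w4.

No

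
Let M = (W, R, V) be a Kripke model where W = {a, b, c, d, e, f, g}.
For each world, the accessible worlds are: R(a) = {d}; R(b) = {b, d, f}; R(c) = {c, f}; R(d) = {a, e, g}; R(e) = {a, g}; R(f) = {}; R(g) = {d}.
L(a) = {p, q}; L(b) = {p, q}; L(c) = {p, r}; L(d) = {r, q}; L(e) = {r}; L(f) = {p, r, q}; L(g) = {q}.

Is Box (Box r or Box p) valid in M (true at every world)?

No

Let φ = Box (Box r or Box p). Evaluate φ at each world:
  a (successors {d}): φ is false.
  b (successors {b, d, f}): φ is false.
  c (successors {c, f}): φ is true.
  d (successors {a, e, g}): φ is false.
  e (successors {a, g}): φ is true.
  f (successors ∅): φ is true.
  g (successors {d}): φ is false.
Detail at a (counterexample):
  At a: Box (Box r or Box p) requires Box r or Box p at every successor {d}.
    Box r or Box p fails at d, so Box (Box r or Box p) is false at a.
      At d: Box r is false, Box p is false, so Box r or Box p is false.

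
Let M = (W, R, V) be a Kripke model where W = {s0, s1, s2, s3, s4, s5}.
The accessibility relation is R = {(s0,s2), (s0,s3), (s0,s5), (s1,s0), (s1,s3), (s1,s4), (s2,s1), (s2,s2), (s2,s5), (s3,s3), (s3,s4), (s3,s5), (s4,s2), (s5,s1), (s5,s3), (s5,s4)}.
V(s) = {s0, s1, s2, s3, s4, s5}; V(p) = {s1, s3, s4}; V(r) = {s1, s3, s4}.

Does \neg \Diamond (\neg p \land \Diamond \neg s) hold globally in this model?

Recall that \Diamond ψ holds at a world iff ψ holds at some accessible world.
Let φ = \neg \Diamond (\neg p \land \Diamond \neg s). Evaluate φ at each world:
  s0 (successors {s2, s3, s5}): φ is true.
  s1 (successors {s0, s3, s4}): φ is true.
  s2 (successors {s1, s2, s5}): φ is true.
  s3 (successors {s3, s4, s5}): φ is true.
  s4 (successors {s2}): φ is true.
  s5 (successors {s1, s3, s4}): φ is true.
For instance, at s5:
  At s5: \Diamond (\neg p \land \Diamond \neg s) is false, so \neg \Diamond (\neg p \land \Diamond \neg s) is true.
    At s5: \Diamond (\neg p \land \Diamond \neg s) requires \neg p \land \Diamond \neg s at some successor in {s1, s3, s4}.
      At s1: \neg p \land \Diamond \neg s is false.
      At s3: \neg p \land \Diamond \neg s is false.
      At s4: \neg p \land \Diamond \neg s is false.
    So \Diamond (\neg p \land \Diamond \neg s) is false at s5.

Yes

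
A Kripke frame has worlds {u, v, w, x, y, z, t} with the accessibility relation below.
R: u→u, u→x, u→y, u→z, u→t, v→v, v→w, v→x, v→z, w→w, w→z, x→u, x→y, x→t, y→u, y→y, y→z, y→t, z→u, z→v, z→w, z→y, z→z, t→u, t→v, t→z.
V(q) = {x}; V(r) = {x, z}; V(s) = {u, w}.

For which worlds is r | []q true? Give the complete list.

x, z

Recall that []ψ holds at a world iff ψ holds at every accessible world, and <>ψ holds iff ψ holds at some accessible world.
Let φ = r | []q. Evaluate φ at each world:
  u (successors {u, x, y, z, t}): φ is false.
  v (successors {v, w, x, z}): φ is false.
  w (successors {w, z}): φ is false.
  x (successors {u, y, t}): φ is true.
  y (successors {u, y, z, t}): φ is false.
  z (successors {u, v, w, y, z}): φ is true.
  t (successors {u, v, z}): φ is false.
For instance, at x:
  At x: r is true, []q is false, so r | []q is true.
    At x: []q requires q at every successor {u, y, t}.
      q fails at u, so []q is false at x.
Satisfying worlds: {x, z}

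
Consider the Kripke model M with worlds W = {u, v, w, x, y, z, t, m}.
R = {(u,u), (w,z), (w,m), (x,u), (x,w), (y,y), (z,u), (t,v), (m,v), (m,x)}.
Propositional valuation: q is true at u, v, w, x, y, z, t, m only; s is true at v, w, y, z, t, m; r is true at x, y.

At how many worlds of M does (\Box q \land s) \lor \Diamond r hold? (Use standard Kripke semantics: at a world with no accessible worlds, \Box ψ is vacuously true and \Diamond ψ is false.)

Let φ = (\Box q \land s) \lor \Diamond r. Evaluate φ at each world:
  u (successors {u}): φ is false.
  v (successors ∅): φ is true.
  w (successors {z, m}): φ is true.
  x (successors {u, w}): φ is false.
  y (successors {y}): φ is true.
  z (successors {u}): φ is true.
  t (successors {v}): φ is true.
  m (successors {v, x}): φ is true.
For instance, at u:
  At u: \Box q \land s is false, \Diamond r is false, so (\Box q \land s) \lor \Diamond r is false.
    At u: \Box q is true, s is false, so \Box q \land s is false.
      At u: \Box q requires q at every successor {u}.
        At u: q is true.
      So \Box q is true at u.
    At u: \Diamond r requires r at some successor in {u}.
      At u: r is false.
    So \Diamond r is false at u.
Satisfying worlds: {v, w, y, z, t, m}

6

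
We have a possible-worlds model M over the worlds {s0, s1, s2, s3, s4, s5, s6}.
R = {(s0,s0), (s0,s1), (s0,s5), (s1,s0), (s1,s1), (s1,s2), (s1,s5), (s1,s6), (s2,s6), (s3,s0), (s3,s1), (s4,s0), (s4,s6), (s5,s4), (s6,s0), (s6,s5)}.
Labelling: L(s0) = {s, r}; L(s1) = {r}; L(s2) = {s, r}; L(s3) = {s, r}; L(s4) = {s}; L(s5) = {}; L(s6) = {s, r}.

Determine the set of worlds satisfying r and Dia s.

s0, s1, s2, s3, s6

Let φ = r and Dia s. Evaluate φ at each world:
  s0 (successors {s0, s1, s5}): φ is true.
  s1 (successors {s0, s1, s2, s5, s6}): φ is true.
  s2 (successors {s6}): φ is true.
  s3 (successors {s0, s1}): φ is true.
  s4 (successors {s0, s6}): φ is false.
  s5 (successors {s4}): φ is false.
  s6 (successors {s0, s5}): φ is true.
For instance, at s2:
  At s2: r is true, Dia s is true, so r and Dia s is true.
    At s2: Dia s requires s at some successor in {s6}.
      s holds at s6, so Dia s is true at s2.
Satisfying worlds: {s0, s1, s2, s3, s6}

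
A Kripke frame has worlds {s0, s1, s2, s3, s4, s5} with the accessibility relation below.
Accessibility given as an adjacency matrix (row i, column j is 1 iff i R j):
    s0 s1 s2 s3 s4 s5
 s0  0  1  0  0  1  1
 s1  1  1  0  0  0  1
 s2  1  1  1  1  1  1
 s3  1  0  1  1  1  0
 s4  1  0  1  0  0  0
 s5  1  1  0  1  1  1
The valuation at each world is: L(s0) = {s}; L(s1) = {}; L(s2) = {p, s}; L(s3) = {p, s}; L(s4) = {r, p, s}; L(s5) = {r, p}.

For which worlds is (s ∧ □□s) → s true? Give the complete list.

Let φ = (s ∧ □□s) → s. Evaluate φ at each world:
  s0 (successors {s1, s4, s5}): φ is true.
  s1 (successors {s0, s1, s5}): φ is true.
  s2 (successors {s0, s1, s2, s3, s4, s5}): φ is true.
  s3 (successors {s0, s2, s3, s4}): φ is true.
  s4 (successors {s0, s2}): φ is true.
  s5 (successors {s0, s1, s3, s4, s5}): φ is true.
For instance, at s5:
  At s5: s ∧ □□s is false, s is false, so (s ∧ □□s) → s is true.
    At s5: s is false, □□s is false, so s ∧ □□s is false.
      At s5: □□s requires □s at every successor {s0, s1, s3, s4, s5}.
        □s fails at s0, so □□s is false at s5.
Satisfying worlds: {s0, s1, s2, s3, s4, s5}

s0, s1, s2, s3, s4, s5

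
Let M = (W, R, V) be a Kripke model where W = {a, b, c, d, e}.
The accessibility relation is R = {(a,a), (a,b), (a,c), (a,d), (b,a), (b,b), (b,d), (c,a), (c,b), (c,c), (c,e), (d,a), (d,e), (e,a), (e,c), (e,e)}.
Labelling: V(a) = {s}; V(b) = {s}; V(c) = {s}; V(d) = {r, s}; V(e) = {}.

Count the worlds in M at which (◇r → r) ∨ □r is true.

Recall that □ψ holds at a world iff ψ holds at every accessible world, and ◇ψ holds iff ψ holds at some accessible world.
Let φ = (◇r → r) ∨ □r. Evaluate φ at each world:
  a (successors {a, b, c, d}): φ is false.
  b (successors {a, b, d}): φ is false.
  c (successors {a, b, c, e}): φ is true.
  d (successors {a, e}): φ is true.
  e (successors {a, c, e}): φ is true.
For instance, at e:
  At e: ◇r → r is true, □r is false, so (◇r → r) ∨ □r is true.
    At e: ◇r is false, r is false, so ◇r → r is true.
      At e: ◇r requires r at some successor in {a, c, e}.
        At a: r is false.
        At c: r is false.
        At e: r is false.
      So ◇r is false at e.
    At e: □r requires r at every successor {a, c, e}.
      r fails at a, so □r is false at e.
Satisfying worlds: {c, d, e}

3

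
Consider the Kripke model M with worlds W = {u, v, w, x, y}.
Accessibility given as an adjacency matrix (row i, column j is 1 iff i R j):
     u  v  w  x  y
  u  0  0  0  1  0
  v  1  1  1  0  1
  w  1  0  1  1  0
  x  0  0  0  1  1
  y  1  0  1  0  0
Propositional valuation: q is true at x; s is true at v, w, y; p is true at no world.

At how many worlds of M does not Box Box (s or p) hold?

5

Recall that Box ψ holds at a world iff ψ holds at every accessible world, and Dia ψ holds iff ψ holds at some accessible world.
Let φ = not Box Box (s or p). Evaluate φ at each world:
  u (successors {x}): φ is true.
  v (successors {u, v, w, y}): φ is true.
  w (successors {u, w, x}): φ is true.
  x (successors {x, y}): φ is true.
  y (successors {u, w}): φ is true.
For instance, at v:
  At v: Box Box (s or p) is false, so not Box Box (s or p) is true.
    At v: Box Box (s or p) requires Box (s or p) at every successor {u, v, w, y}.
      Box (s or p) fails at u, so Box Box (s or p) is false at v.
Satisfying worlds: {u, v, w, x, y}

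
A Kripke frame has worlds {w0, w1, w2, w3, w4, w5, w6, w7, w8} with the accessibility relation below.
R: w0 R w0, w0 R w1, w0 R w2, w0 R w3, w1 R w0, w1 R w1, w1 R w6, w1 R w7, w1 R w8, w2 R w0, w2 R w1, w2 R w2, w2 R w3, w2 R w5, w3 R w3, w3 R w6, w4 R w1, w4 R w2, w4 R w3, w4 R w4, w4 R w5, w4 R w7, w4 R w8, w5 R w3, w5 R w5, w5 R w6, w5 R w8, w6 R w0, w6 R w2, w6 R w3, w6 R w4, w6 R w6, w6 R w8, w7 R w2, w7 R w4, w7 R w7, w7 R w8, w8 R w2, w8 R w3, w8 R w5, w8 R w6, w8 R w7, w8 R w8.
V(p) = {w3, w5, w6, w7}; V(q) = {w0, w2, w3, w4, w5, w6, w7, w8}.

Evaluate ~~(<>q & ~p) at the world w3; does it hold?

At w3: ~(<>q & ~p) is true, so ~~(<>q & ~p) is false.
  At w3: <>q & ~p is false, so ~(<>q & ~p) is true.
    At w3: <>q is true, ~p is false, so <>q & ~p is false.
      At w3: <>q requires q at some successor in {w3, w6}.
        q holds at w3, so <>q is true at w3.

No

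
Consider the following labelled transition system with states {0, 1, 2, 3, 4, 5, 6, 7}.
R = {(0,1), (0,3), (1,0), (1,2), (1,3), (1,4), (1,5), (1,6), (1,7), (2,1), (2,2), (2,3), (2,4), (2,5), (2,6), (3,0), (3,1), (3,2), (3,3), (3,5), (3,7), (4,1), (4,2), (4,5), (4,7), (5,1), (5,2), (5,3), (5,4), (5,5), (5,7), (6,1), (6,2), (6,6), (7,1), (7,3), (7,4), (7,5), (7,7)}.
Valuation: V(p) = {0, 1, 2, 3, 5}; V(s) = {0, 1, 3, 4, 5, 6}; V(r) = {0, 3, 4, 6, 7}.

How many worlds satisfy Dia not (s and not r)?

8

Let φ = Dia not (s and not r). Evaluate φ at each world:
  0 (successors {1, 3}): φ is true.
  1 (successors {0, 2, 3, 4, 5, 6, 7}): φ is true.
  2 (successors {1, 2, 3, 4, 5, 6}): φ is true.
  3 (successors {0, 1, 2, 3, 5, 7}): φ is true.
  4 (successors {1, 2, 5, 7}): φ is true.
  5 (successors {1, 2, 3, 4, 5, 7}): φ is true.
  6 (successors {1, 2, 6}): φ is true.
  7 (successors {1, 3, 4, 5, 7}): φ is true.
For instance, at 7:
  At 7: Dia not (s and not r) requires not (s and not r) at some successor in {1, 3, 4, 5, 7}.
    not (s and not r) holds at 3, so Dia not (s and not r) is true at 7.
Satisfying worlds: {0, 1, 2, 3, 4, 5, 6, 7}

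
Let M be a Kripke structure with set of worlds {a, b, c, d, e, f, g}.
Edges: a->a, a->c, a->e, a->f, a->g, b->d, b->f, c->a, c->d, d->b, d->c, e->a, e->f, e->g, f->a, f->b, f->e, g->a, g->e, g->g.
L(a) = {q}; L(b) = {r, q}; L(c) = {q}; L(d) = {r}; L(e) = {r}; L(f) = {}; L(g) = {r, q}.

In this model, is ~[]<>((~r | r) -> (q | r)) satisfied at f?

At f: []<>((~r | r) -> (q | r)) is true, so ~[]<>((~r | r) -> (q | r)) is false.
  At f: []<>((~r | r) -> (q | r)) requires <>((~r | r) -> (q | r)) at every successor {a, b, e}.
      At a: <>((~r | r) -> (q | r)) requires (~r | r) -> (q | r) at some successor in {a, c, e, f, g}.
        (~r | r) -> (q | r) holds at a, so <>((~r | r) -> (q | r)) is true at a.
      At b: <>((~r | r) -> (q | r)) requires (~r | r) -> (q | r) at some successor in {d, f}.
        (~r | r) -> (q | r) holds at d, so <>((~r | r) -> (q | r)) is true at b.
      At e: <>((~r | r) -> (q | r)) requires (~r | r) -> (q | r) at some successor in {a, f, g}.
        (~r | r) -> (q | r) holds at a, so <>((~r | r) -> (q | r)) is true at e.
  So []<>((~r | r) -> (q | r)) is true at f.

No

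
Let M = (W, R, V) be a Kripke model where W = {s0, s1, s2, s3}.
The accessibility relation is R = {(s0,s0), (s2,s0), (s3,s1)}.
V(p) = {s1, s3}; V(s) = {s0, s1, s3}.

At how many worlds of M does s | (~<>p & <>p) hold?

Let φ = s | (~<>p & <>p). Evaluate φ at each world:
  s0 (successors {s0}): φ is true.
  s1 (successors ∅): φ is true.
  s2 (successors {s0}): φ is false.
  s3 (successors {s1}): φ is true.
For instance, at s0:
  At s0: s is true, ~<>p & <>p is false, so s | (~<>p & <>p) is true.
    At s0: ~<>p is true, <>p is false, so ~<>p & <>p is false.
      At s0: <>p is false, so ~<>p is true.
      At s0: <>p requires p at some successor in {s0}.
        At s0: p is false.
      So <>p is false at s0.
Satisfying worlds: {s0, s1, s3}

3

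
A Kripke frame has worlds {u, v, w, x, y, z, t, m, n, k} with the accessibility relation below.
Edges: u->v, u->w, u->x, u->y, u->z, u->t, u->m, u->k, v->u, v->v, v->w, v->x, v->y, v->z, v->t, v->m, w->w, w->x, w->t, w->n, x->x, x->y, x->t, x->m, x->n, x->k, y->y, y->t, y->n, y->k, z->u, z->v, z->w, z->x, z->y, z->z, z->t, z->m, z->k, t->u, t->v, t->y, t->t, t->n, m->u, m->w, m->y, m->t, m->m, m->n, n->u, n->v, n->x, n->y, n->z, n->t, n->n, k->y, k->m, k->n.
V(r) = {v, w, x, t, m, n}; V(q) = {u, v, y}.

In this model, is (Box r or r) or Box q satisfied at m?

Yes

At m: Box r or r is true, Box q is false, so (Box r or r) or Box q is true.
  At m: Box r is false, r is true, so Box r or r is true.
    At m: Box r requires r at every successor {u, w, y, t, m, n}.
      r fails at u, so Box r is false at m.
  At m: Box q requires q at every successor {u, w, y, t, m, n}.
    q fails at w, so Box q is false at m.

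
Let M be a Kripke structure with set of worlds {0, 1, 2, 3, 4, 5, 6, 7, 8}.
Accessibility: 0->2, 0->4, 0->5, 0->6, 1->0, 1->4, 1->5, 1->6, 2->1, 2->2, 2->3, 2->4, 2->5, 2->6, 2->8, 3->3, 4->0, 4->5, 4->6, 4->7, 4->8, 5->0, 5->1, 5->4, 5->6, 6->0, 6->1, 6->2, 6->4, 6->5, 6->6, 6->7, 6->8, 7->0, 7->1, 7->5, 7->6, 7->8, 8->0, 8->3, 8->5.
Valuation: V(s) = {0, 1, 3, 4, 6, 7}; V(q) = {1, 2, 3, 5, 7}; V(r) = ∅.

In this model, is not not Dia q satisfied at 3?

Recall that Dia ψ holds at a world iff ψ holds at some accessible world.
At 3: not Dia q is false, so not not Dia q is true.
  At 3: Dia q is true, so not Dia q is false.
    At 3: Dia q requires q at some successor in {3}.
      q holds at 3, so Dia q is true at 3.

Yes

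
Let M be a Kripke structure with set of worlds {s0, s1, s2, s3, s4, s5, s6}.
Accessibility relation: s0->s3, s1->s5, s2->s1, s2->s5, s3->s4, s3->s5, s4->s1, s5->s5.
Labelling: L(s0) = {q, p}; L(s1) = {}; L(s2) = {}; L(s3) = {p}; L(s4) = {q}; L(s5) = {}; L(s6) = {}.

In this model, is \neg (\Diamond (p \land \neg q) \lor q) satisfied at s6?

At s6: \Diamond (p \land \neg q) \lor q is false, so \neg (\Diamond (p \land \neg q) \lor q) is true.
  At s6: \Diamond (p \land \neg q) is false, q is false, so \Diamond (p \land \neg q) \lor q is false.
    At s6: no accessible worlds, so \Diamond (p \land \neg q) is false.

Yes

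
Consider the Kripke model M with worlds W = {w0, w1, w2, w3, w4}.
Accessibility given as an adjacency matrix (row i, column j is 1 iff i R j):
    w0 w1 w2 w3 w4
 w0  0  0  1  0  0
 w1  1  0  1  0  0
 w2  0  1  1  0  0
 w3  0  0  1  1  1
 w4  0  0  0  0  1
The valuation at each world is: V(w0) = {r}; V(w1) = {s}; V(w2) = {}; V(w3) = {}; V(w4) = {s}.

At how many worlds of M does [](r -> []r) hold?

Let φ = [](r -> []r). Evaluate φ at each world:
  w0 (successors {w2}): φ is true.
  w1 (successors {w0, w2}): φ is false.
  w2 (successors {w1, w2}): φ is true.
  w3 (successors {w2, w3, w4}): φ is true.
  w4 (successors {w4}): φ is true.
For instance, at w3:
  At w3: [](r -> []r) requires r -> []r at every successor {w2, w3, w4}.
      At w2: r is false, []r is false, so r -> []r is true.
      At w3: r is false, []r is false, so r -> []r is true.
      At w4: r is false, []r is false, so r -> []r is true.
  So [](r -> []r) is true at w3.
Satisfying worlds: {w0, w2, w3, w4}

4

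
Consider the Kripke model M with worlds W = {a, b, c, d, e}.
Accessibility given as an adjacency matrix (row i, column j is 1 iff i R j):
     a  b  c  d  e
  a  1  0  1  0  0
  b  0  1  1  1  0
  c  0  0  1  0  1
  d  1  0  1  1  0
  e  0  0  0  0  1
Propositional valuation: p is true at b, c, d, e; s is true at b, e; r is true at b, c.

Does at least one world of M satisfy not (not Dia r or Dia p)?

Let φ = not (not Dia r or Dia p). Evaluate φ at each world:
  a (successors {a, c}): φ is false.
  b (successors {b, c, d}): φ is false.
  c (successors {c, e}): φ is false.
  d (successors {a, c, d}): φ is false.
  e (successors {e}): φ is false.
For instance, at b:
  At b: not Dia r or Dia p is true, so not (not Dia r or Dia p) is false.
    At b: not Dia r is false, Dia p is true, so not Dia r or Dia p is true.
      At b: Dia r is true, so not Dia r is false.
      At b: Dia p requires p at some successor in {b, c, d}.
        p holds at b, so Dia p is true at b.

No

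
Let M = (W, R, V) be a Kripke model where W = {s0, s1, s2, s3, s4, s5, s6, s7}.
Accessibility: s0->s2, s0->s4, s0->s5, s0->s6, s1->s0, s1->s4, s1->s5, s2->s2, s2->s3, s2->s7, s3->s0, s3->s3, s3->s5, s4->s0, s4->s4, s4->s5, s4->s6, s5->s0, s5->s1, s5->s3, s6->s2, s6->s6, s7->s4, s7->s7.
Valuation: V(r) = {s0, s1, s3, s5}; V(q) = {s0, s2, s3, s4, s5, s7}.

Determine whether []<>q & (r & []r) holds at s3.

Yes

At s3: []<>q is true, r & []r is true, so []<>q & (r & []r) is true.
  At s3: []<>q requires <>q at every successor {s0, s3, s5}.
      At s0: <>q requires q at some successor in {s2, s4, s5, s6}.
        q holds at s2, so <>q is true at s0.
      At s3: <>q requires q at some successor in {s0, s3, s5}.
        q holds at s0, so <>q is true at s3.
      At s5: <>q requires q at some successor in {s0, s1, s3}.
        q holds at s0, so <>q is true at s5.
  So []<>q is true at s3.
  At s3: r is true, []r is true, so r & []r is true.
    At s3: []r requires r at every successor {s0, s3, s5}.
      At s0: r is true.
      At s3: r is true.
      At s5: r is true.
    So []r is true at s3.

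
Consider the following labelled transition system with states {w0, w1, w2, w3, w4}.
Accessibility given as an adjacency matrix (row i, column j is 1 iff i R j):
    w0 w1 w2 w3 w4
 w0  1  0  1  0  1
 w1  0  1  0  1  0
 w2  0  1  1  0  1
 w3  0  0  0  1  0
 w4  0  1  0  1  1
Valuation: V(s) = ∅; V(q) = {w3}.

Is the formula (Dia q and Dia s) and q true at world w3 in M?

No

Recall that Dia ψ holds at a world iff ψ holds at some accessible world.
At w3: Dia q and Dia s is false, q is true, so (Dia q and Dia s) and q is false.
  At w3: Dia q is true, Dia s is false, so Dia q and Dia s is false.
    At w3: Dia q requires q at some successor in {w3}.
      q holds at w3, so Dia q is true at w3.
    At w3: Dia s requires s at some successor in {w3}.
      At w3: s is false.
    So Dia s is false at w3.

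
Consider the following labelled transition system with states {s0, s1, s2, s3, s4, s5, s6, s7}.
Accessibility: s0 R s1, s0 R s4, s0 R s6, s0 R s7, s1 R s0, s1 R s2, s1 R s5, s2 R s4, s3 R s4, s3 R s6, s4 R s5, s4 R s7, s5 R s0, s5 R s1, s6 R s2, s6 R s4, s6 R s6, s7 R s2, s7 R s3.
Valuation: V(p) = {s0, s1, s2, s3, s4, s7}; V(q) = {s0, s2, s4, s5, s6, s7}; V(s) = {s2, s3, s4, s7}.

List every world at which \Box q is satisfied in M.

Let φ = \Box q. Evaluate φ at each world:
  s0 (successors {s1, s4, s6, s7}): φ is false.
  s1 (successors {s0, s2, s5}): φ is true.
  s2 (successors {s4}): φ is true.
  s3 (successors {s4, s6}): φ is true.
  s4 (successors {s5, s7}): φ is true.
  s5 (successors {s0, s1}): φ is false.
  s6 (successors {s2, s4, s6}): φ is true.
  s7 (successors {s2, s3}): φ is false.
For instance, at s2:
  At s2: \Box q requires q at every successor {s4}.
    At s4: q is true.
  So \Box q is true at s2.
Satisfying worlds: {s1, s2, s3, s4, s6}

s1, s2, s3, s4, s6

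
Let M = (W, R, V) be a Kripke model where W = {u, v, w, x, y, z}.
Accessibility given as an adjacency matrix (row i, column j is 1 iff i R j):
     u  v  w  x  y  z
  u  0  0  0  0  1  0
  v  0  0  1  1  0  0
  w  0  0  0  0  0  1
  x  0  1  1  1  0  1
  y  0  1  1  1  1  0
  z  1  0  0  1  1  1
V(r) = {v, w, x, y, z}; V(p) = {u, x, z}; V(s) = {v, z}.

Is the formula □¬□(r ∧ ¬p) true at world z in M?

At z: □¬□(r ∧ ¬p) requires ¬□(r ∧ ¬p) at every successor {u, x, y, z}.
  ¬□(r ∧ ¬p) fails at u, so □¬□(r ∧ ¬p) is false at z.
    At u: □(r ∧ ¬p) is true, so ¬□(r ∧ ¬p) is false.
      At u: □(r ∧ ¬p) requires r ∧ ¬p at every successor {y}.
        At y: r ∧ ¬p is true.
      So □(r ∧ ¬p) is true at u.

No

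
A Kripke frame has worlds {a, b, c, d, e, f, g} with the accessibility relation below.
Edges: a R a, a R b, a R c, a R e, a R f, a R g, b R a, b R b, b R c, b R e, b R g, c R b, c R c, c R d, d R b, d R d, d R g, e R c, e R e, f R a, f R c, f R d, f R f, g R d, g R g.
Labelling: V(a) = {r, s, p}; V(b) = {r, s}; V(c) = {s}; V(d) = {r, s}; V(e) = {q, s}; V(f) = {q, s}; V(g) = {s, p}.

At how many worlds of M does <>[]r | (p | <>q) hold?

Let φ = <>[]r | (p | <>q). Evaluate φ at each world:
  a (successors {a, b, c, e, f, g}): φ is true.
  b (successors {a, b, c, e, g}): φ is true.
  c (successors {b, c, d}): φ is false.
  d (successors {b, d, g}): φ is false.
  e (successors {c, e}): φ is true.
  f (successors {a, c, d, f}): φ is true.
  g (successors {d, g}): φ is true.
For instance, at e:
  At e: <>[]r is false, p | <>q is true, so <>[]r | (p | <>q) is true.
    At e: <>[]r requires []r at some successor in {c, e}.
      At c: []r is false.
      At e: []r is false.
    So <>[]r is false at e.
    At e: p is false, <>q is true, so p | <>q is true.
      At e: <>q requires q at some successor in {c, e}.
        q holds at e, so <>q is true at e.
Satisfying worlds: {a, b, e, f, g}

5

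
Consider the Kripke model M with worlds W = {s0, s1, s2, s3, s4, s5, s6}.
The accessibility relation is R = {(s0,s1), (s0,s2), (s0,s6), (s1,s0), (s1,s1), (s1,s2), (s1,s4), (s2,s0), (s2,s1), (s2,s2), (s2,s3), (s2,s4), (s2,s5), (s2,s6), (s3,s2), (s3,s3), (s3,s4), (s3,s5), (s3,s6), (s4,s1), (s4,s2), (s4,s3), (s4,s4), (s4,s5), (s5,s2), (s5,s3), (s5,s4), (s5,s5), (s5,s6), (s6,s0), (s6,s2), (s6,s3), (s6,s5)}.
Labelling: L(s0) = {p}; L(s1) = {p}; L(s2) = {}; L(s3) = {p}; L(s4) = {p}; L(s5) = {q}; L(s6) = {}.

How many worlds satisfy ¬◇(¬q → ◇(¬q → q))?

Let φ = ¬◇(¬q → ◇(¬q → q)). Evaluate φ at each world:
  s0 (successors {s1, s2, s6}): φ is false.
  s1 (successors {s0, s1, s2, s4}): φ is false.
  s2 (successors {s0, s1, s2, s3, s4, s5, s6}): φ is false.
  s3 (successors {s2, s3, s4, s5, s6}): φ is false.
  s4 (successors {s1, s2, s3, s4, s5}): φ is false.
  s5 (successors {s2, s3, s4, s5, s6}): φ is false.
  s6 (successors {s0, s2, s3, s5}): φ is false.
For instance, at s2:
  At s2: ◇(¬q → ◇(¬q → q)) is true, so ¬◇(¬q → ◇(¬q → q)) is false.
    At s2: ◇(¬q → ◇(¬q → q)) requires ¬q → ◇(¬q → q) at some successor in {s0, s1, s2, s3, s4, s5, s6}.
      ¬q → ◇(¬q → q) holds at s2, so ◇(¬q → ◇(¬q → q)) is true at s2.
Satisfying worlds: none.

0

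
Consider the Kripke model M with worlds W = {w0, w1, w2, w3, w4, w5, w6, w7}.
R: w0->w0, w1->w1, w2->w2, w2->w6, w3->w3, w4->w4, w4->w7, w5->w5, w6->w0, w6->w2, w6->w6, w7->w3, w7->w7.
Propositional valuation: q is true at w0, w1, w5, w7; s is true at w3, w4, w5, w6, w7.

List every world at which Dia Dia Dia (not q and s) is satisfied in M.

w2, w3, w4, w6, w7

Recall that Dia ψ holds at a world iff ψ holds at some accessible world.
Let φ = Dia Dia Dia (not q and s). Evaluate φ at each world:
  w0 (successors {w0}): φ is false.
  w1 (successors {w1}): φ is false.
  w2 (successors {w2, w6}): φ is true.
  w3 (successors {w3}): φ is true.
  w4 (successors {w4, w7}): φ is true.
  w5 (successors {w5}): φ is false.
  w6 (successors {w0, w2, w6}): φ is true.
  w7 (successors {w3, w7}): φ is true.
For instance, at w7:
  At w7: Dia Dia Dia (not q and s) requires Dia Dia (not q and s) at some successor in {w3, w7}.
    Dia Dia (not q and s) holds at w3, so Dia Dia Dia (not q and s) is true at w7.
      At w3: Dia Dia (not q and s) requires Dia (not q and s) at some successor in {w3}.
        Dia (not q and s) holds at w3, so Dia Dia (not q and s) is true at w3.
Satisfying worlds: {w2, w3, w4, w6, w7}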